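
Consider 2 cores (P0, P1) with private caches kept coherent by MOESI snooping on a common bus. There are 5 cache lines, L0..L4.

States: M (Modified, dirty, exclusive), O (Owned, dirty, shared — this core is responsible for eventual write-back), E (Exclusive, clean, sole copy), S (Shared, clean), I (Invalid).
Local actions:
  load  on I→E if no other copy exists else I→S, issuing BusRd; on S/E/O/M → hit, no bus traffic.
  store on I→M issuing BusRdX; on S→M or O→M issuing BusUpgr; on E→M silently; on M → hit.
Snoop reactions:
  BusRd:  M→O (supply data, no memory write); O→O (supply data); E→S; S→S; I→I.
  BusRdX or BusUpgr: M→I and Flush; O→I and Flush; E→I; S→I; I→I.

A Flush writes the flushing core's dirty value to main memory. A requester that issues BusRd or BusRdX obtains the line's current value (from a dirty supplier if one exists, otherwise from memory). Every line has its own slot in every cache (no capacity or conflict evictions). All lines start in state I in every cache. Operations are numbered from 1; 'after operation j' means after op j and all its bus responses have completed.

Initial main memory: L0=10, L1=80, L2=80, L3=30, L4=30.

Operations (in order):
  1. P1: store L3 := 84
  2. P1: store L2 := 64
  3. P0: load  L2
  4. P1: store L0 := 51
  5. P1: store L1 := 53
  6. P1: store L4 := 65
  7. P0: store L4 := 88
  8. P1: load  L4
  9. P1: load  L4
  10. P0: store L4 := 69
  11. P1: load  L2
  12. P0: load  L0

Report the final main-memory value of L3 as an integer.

  op1 P1: store L3 := 84 → I/M on L3; bus BusRdX; mem=30
  op2 P1: store L2 := 64 → I/M on L2; bus BusRdX; mem=80
  op3 P0: load  L2 → S/O on L2; bus BusRd; mem=80
  op4 P1: store L0 := 51 → I/M on L0; bus BusRdX; mem=10
  op5 P1: store L1 := 53 → I/M on L1; bus BusRdX; mem=80
  op6 P1: store L4 := 65 → I/M on L4; bus BusRdX; mem=30
  op7 P0: store L4 := 88 → M/I on L4; bus BusRdX Flush; mem=65
  op8 P1: load  L4 → O/S on L4; bus BusRd; mem=65
  op9 P1: load  L4 → O/S on L4; bus (none); mem=65
  op10 P0: store L4 := 69 → M/I on L4; bus BusUpgr; mem=65
  op11 P1: load  L2 → S/O on L2; bus (none); mem=80
  op12 P0: load  L0 → S/O on L0; bus BusRd; mem=10

memory[L3] = 30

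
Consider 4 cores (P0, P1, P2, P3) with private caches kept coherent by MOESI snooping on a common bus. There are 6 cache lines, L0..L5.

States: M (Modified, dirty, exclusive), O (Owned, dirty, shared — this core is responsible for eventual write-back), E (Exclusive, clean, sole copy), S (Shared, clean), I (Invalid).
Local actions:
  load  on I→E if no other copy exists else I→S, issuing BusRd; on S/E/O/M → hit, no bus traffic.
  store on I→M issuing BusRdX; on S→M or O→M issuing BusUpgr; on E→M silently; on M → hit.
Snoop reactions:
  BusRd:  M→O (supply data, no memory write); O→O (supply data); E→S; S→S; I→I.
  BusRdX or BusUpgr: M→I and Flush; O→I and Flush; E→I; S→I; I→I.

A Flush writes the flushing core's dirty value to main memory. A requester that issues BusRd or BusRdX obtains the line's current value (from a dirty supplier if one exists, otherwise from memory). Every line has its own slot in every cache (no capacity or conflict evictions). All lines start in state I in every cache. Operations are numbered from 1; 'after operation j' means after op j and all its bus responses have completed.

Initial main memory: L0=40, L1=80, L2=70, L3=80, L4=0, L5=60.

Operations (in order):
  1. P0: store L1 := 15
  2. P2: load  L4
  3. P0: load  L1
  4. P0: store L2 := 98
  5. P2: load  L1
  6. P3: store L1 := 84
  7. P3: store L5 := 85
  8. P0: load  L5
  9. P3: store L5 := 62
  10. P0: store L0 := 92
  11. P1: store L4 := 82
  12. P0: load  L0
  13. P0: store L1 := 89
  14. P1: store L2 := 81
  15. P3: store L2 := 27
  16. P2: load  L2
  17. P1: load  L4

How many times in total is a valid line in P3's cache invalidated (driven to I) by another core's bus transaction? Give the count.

invalidations = 1

  op1 P0: store L1 := 15 → M/I/I/I on L1; bus BusRdX; mem=80
  op2 P2: load  L4 → I/I/E/I on L4; bus BusRd; mem=0
  op3 P0: load  L1 → M/I/I/I on L1; bus (none); mem=80
  op4 P0: store L2 := 98 → M/I/I/I on L2; bus BusRdX; mem=70
  op5 P2: load  L1 → O/I/S/I on L1; bus BusRd; mem=80
  op6 P3: store L1 := 84 → I/I/I/M on L1; bus BusRdX Flush; mem=15
  op7 P3: store L5 := 85 → I/I/I/M on L5; bus BusRdX; mem=60
  op8 P0: load  L5 → S/I/I/O on L5; bus BusRd; mem=60
  op9 P3: store L5 := 62 → I/I/I/M on L5; bus BusUpgr; mem=60
  op10 P0: store L0 := 92 → M/I/I/I on L0; bus BusRdX; mem=40
  op11 P1: store L4 := 82 → I/M/I/I on L4; bus BusRdX; mem=0
  op12 P0: load  L0 → M/I/I/I on L0; bus (none); mem=40
  op13 P0: store L1 := 89 → M/I/I/I on L1; bus BusRdX Flush; mem=84
  op14 P1: store L2 := 81 → I/M/I/I on L2; bus BusRdX Flush; mem=98
  op15 P3: store L2 := 27 → I/I/I/M on L2; bus BusRdX Flush; mem=81
  op16 P2: load  L2 → I/I/S/O on L2; bus BusRd; mem=81
  op17 P1: load  L4 → I/M/I/I on L4; bus (none); mem=0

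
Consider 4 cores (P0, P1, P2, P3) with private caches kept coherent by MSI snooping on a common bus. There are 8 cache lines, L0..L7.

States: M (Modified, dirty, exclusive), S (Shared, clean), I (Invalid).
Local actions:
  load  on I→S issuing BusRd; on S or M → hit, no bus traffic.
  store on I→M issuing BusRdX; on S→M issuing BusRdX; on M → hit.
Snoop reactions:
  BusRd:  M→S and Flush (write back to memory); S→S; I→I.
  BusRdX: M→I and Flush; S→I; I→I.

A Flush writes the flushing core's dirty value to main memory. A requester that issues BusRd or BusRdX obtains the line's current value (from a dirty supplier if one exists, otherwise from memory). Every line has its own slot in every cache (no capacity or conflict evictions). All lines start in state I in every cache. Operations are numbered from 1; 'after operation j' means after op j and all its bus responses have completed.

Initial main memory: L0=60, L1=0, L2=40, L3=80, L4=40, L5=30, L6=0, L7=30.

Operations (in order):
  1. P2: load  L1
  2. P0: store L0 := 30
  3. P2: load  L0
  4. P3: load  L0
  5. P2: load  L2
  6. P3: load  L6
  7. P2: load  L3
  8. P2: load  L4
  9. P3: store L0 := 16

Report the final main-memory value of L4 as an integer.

  op1 P2: load  L1 → I/I/S/I on L1; bus BusRd; mem=0
  op2 P0: store L0 := 30 → M/I/I/I on L0; bus BusRdX; mem=60
  op3 P2: load  L0 → S/I/S/I on L0; bus BusRd Flush; mem=30
  op4 P3: load  L0 → S/I/S/S on L0; bus BusRd; mem=30
  op5 P2: load  L2 → I/I/S/I on L2; bus BusRd; mem=40
  op6 P3: load  L6 → I/I/I/S on L6; bus BusRd; mem=0
  op7 P2: load  L3 → I/I/S/I on L3; bus BusRd; mem=80
  op8 P2: load  L4 → I/I/S/I on L4; bus BusRd; mem=40
  op9 P3: store L0 := 16 → I/I/I/M on L0; bus BusRdX; mem=30

memory[L4] = 40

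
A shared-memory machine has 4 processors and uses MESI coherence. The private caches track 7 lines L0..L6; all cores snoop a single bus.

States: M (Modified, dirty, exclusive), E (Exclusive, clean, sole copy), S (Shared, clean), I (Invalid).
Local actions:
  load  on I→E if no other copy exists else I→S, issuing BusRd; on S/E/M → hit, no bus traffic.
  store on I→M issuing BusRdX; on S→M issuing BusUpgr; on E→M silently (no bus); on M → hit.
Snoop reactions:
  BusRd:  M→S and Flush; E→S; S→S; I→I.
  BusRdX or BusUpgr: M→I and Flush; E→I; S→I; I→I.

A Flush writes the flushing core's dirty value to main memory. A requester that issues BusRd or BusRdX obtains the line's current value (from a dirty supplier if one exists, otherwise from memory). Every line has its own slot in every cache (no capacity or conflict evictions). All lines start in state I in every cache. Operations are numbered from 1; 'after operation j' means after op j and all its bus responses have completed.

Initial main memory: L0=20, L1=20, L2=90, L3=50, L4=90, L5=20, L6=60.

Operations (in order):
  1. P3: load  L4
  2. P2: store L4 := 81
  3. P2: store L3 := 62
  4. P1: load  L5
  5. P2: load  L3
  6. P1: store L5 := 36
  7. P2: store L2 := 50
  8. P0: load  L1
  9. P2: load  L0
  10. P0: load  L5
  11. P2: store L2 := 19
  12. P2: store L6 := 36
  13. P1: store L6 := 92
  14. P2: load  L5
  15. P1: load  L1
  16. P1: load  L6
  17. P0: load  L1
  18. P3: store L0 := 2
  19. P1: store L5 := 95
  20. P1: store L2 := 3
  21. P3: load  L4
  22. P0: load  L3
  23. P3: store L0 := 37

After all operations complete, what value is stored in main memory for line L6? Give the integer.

memory[L6] = 36

[1] P3: load  L4 | P0:I, P1:I, P2:I, P3:E(90) | bus: BusRd
[2] P2: store L4 := 81 | P0:I, P1:I, P2:M(81), P3:I | bus: BusRdX
[3] P2: store L3 := 62 | P0:I, P1:I, P2:M(62), P3:I | bus: BusRdX
[4] P1: load  L5 | P0:I, P1:E(20), P2:I, P3:I | bus: BusRd
[5] P2: load  L3 | P0:I, P1:I, P2:M(62), P3:I | bus: none
[6] P1: store L5 := 36 | P0:I, P1:M(36), P2:I, P3:I | bus: none
[7] P2: store L2 := 50 | P0:I, P1:I, P2:M(50), P3:I | bus: BusRdX
[8] P0: load  L1 | P0:E(20), P1:I, P2:I, P3:I | bus: BusRd
[9] P2: load  L0 | P0:I, P1:I, P2:E(20), P3:I | bus: BusRd
[10] P0: load  L5 | P0:S(36), P1:S(36), P2:I, P3:I | bus: BusRd,Flush
[11] P2: store L2 := 19 | P0:I, P1:I, P2:M(19), P3:I | bus: none
[12] P2: store L6 := 36 | P0:I, P1:I, P2:M(36), P3:I | bus: BusRdX
[13] P1: store L6 := 92 | P0:I, P1:M(92), P2:I, P3:I | bus: BusRdX,Flush
[14] P2: load  L5 | P0:S(36), P1:S(36), P2:S(36), P3:I | bus: BusRd
[15] P1: load  L1 | P0:S(20), P1:S(20), P2:I, P3:I | bus: BusRd
[16] P1: load  L6 | P0:I, P1:M(92), P2:I, P3:I | bus: none
[17] P0: load  L1 | P0:S(20), P1:S(20), P2:I, P3:I | bus: none
[18] P3: store L0 := 2 | P0:I, P1:I, P2:I, P3:M(2) | bus: BusRdX
[19] P1: store L5 := 95 | P0:I, P1:M(95), P2:I, P3:I | bus: BusUpgr
[20] P1: store L2 := 3 | P0:I, P1:M(3), P2:I, P3:I | bus: BusRdX,Flush
[21] P3: load  L4 | P0:I, P1:I, P2:S(81), P3:S(81) | bus: BusRd,Flush
[22] P0: load  L3 | P0:S(62), P1:I, P2:S(62), P3:I | bus: BusRd,Flush
[23] P3: store L0 := 37 | P0:I, P1:I, P2:I, P3:M(37) | bus: none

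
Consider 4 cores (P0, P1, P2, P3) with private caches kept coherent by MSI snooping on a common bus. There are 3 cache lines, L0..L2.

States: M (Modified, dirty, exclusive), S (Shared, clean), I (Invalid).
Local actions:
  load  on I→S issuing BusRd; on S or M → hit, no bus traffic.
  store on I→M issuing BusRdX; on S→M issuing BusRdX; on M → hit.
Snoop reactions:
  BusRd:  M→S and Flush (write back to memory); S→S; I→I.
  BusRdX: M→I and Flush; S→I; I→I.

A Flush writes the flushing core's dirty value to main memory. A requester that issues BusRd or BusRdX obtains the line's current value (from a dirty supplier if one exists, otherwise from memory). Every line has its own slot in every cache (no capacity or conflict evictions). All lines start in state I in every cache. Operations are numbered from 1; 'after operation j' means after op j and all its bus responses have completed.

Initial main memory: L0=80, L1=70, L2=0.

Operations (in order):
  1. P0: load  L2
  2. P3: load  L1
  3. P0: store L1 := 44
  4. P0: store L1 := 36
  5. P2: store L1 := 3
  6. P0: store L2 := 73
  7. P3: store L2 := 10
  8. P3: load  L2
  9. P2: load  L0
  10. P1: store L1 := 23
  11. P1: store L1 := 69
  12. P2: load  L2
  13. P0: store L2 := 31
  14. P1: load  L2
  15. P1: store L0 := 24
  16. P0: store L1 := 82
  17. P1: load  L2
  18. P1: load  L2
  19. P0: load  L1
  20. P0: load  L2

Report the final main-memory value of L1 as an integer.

memory[L1] = 69

[1] P0: load  L2 | P0:S(0), P1:I, P2:I, P3:I | bus: BusRd
[2] P3: load  L1 | P0:I, P1:I, P2:I, P3:S(70) | bus: BusRd
[3] P0: store L1 := 44 | P0:M(44), P1:I, P2:I, P3:I | bus: BusRdX
[4] P0: store L1 := 36 | P0:M(36), P1:I, P2:I, P3:I | bus: none
[5] P2: store L1 := 3 | P0:I, P1:I, P2:M(3), P3:I | bus: BusRdX,Flush
[6] P0: store L2 := 73 | P0:M(73), P1:I, P2:I, P3:I | bus: BusRdX
[7] P3: store L2 := 10 | P0:I, P1:I, P2:I, P3:M(10) | bus: BusRdX,Flush
[8] P3: load  L2 | P0:I, P1:I, P2:I, P3:M(10) | bus: none
[9] P2: load  L0 | P0:I, P1:I, P2:S(80), P3:I | bus: BusRd
[10] P1: store L1 := 23 | P0:I, P1:M(23), P2:I, P3:I | bus: BusRdX,Flush
[11] P1: store L1 := 69 | P0:I, P1:M(69), P2:I, P3:I | bus: none
[12] P2: load  L2 | P0:I, P1:I, P2:S(10), P3:S(10) | bus: BusRd,Flush
[13] P0: store L2 := 31 | P0:M(31), P1:I, P2:I, P3:I | bus: BusRdX
[14] P1: load  L2 | P0:S(31), P1:S(31), P2:I, P3:I | bus: BusRd,Flush
[15] P1: store L0 := 24 | P0:I, P1:M(24), P2:I, P3:I | bus: BusRdX
[16] P0: store L1 := 82 | P0:M(82), P1:I, P2:I, P3:I | bus: BusRdX,Flush
[17] P1: load  L2 | P0:S(31), P1:S(31), P2:I, P3:I | bus: none
[18] P1: load  L2 | P0:S(31), P1:S(31), P2:I, P3:I | bus: none
[19] P0: load  L1 | P0:M(82), P1:I, P2:I, P3:I | bus: none
[20] P0: load  L2 | P0:S(31), P1:S(31), P2:I, P3:I | bus: none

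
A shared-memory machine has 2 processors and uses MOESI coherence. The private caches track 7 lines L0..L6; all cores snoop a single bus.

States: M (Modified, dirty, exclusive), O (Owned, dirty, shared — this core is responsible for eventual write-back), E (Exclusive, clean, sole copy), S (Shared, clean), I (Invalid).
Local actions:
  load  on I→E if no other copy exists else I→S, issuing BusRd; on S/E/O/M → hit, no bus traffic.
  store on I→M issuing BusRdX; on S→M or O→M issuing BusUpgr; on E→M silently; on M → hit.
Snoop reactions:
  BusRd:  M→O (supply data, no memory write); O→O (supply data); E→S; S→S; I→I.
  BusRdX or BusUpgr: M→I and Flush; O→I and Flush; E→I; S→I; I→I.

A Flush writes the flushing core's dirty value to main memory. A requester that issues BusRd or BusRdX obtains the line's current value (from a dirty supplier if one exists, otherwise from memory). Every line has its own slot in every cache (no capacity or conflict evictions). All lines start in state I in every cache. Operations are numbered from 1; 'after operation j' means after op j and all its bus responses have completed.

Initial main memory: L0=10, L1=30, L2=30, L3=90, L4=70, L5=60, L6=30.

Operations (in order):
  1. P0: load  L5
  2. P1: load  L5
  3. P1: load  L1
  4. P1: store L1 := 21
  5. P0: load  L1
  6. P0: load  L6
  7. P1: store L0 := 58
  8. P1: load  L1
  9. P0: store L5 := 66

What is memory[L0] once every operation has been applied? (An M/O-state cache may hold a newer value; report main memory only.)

[1] P0: load  L5 | P0:E(60), P1:I | bus: BusRd
[2] P1: load  L5 | P0:S(60), P1:S(60) | bus: BusRd
[3] P1: load  L1 | P0:I, P1:E(30) | bus: BusRd
[4] P1: store L1 := 21 | P0:I, P1:M(21) | bus: none
[5] P0: load  L1 | P0:S(21), P1:O(21) | bus: BusRd
[6] P0: load  L6 | P0:E(30), P1:I | bus: BusRd
[7] P1: store L0 := 58 | P0:I, P1:M(58) | bus: BusRdX
[8] P1: load  L1 | P0:S(21), P1:O(21) | bus: none
[9] P0: store L5 := 66 | P0:M(66), P1:I | bus: BusUpgr

memory[L0] = 10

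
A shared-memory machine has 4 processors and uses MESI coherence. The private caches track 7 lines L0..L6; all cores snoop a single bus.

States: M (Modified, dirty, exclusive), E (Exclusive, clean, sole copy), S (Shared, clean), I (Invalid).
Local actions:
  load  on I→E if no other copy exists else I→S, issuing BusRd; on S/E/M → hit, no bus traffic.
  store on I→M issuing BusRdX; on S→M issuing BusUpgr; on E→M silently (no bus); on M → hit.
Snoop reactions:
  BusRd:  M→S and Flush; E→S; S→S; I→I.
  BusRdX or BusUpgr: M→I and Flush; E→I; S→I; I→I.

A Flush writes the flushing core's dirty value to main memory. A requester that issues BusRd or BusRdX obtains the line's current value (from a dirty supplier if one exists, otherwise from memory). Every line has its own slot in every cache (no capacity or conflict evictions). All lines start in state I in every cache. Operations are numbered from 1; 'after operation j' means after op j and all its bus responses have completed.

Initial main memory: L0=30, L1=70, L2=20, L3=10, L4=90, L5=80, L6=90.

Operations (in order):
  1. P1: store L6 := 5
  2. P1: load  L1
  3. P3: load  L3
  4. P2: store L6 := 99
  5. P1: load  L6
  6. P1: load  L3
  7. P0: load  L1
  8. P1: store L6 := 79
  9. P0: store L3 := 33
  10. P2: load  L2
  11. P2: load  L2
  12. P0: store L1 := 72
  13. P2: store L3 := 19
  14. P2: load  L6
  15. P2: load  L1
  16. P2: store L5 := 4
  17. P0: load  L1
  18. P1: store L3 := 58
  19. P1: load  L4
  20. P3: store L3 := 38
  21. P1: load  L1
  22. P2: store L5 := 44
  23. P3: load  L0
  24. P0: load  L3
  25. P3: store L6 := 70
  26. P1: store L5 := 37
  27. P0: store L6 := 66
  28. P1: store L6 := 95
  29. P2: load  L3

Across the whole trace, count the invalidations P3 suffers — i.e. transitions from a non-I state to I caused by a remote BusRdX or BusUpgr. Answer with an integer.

invalidations = 2

  op1 P1: store L6 := 5 → I/M/I/I on L6; bus BusRdX; mem=90
  op2 P1: load  L1 → I/E/I/I on L1; bus BusRd; mem=70
  op3 P3: load  L3 → I/I/I/E on L3; bus BusRd; mem=10
  op4 P2: store L6 := 99 → I/I/M/I on L6; bus BusRdX Flush; mem=5
  op5 P1: load  L6 → I/S/S/I on L6; bus BusRd Flush; mem=99
  op6 P1: load  L3 → I/S/I/S on L3; bus BusRd; mem=10
  op7 P0: load  L1 → S/S/I/I on L1; bus BusRd; mem=70
  op8 P1: store L6 := 79 → I/M/I/I on L6; bus BusUpgr; mem=99
  op9 P0: store L3 := 33 → M/I/I/I on L3; bus BusRdX; mem=10
  op10 P2: load  L2 → I/I/E/I on L2; bus BusRd; mem=20
  op11 P2: load  L2 → I/I/E/I on L2; bus (none); mem=20
  op12 P0: store L1 := 72 → M/I/I/I on L1; bus BusUpgr; mem=70
  op13 P2: store L3 := 19 → I/I/M/I on L3; bus BusRdX Flush; mem=33
  op14 P2: load  L6 → I/S/S/I on L6; bus BusRd Flush; mem=79
  op15 P2: load  L1 → S/I/S/I on L1; bus BusRd Flush; mem=72
  op16 P2: store L5 := 4 → I/I/M/I on L5; bus BusRdX; mem=80
  op17 P0: load  L1 → S/I/S/I on L1; bus (none); mem=72
  op18 P1: store L3 := 58 → I/M/I/I on L3; bus BusRdX Flush; mem=19
  op19 P1: load  L4 → I/E/I/I on L4; bus BusRd; mem=90
  op20 P3: store L3 := 38 → I/I/I/M on L3; bus BusRdX Flush; mem=58
  op21 P1: load  L1 → S/S/S/I on L1; bus BusRd; mem=72
  op22 P2: store L5 := 44 → I/I/M/I on L5; bus (none); mem=80
  op23 P3: load  L0 → I/I/I/E on L0; bus BusRd; mem=30
  op24 P0: load  L3 → S/I/I/S on L3; bus BusRd Flush; mem=38
  op25 P3: store L6 := 70 → I/I/I/M on L6; bus BusRdX; mem=79
  op26 P1: store L5 := 37 → I/M/I/I on L5; bus BusRdX Flush; mem=44
  op27 P0: store L6 := 66 → M/I/I/I on L6; bus BusRdX Flush; mem=70
  op28 P1: store L6 := 95 → I/M/I/I on L6; bus BusRdX Flush; mem=66
  op29 P2: load  L3 → S/I/S/S on L3; bus BusRd; mem=38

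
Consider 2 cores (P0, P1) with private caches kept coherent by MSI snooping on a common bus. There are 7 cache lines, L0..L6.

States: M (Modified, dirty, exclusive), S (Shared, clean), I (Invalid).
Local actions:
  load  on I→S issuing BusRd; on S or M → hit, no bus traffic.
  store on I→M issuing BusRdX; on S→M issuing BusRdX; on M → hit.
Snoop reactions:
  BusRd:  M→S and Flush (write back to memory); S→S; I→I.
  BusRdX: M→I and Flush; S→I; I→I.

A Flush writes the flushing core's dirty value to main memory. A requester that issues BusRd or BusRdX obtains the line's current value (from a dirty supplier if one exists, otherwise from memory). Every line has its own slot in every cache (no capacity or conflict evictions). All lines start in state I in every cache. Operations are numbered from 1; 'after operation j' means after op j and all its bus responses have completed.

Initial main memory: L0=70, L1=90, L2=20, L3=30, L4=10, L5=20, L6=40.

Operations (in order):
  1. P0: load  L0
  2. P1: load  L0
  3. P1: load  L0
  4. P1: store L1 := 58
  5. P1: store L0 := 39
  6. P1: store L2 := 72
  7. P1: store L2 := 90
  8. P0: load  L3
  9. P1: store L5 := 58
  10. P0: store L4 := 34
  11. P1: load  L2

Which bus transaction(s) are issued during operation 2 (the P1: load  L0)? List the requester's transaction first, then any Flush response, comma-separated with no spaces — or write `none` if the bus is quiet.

step 1: P0: load  L0  ⟶  SI  (L0)  txn=BusRd  M[L0]=70
step 2: P1: load  L0  ⟶  SS  (L0)  txn=BusRd  M[L0]=70
step 3: P1: load  L0  ⟶  SS  (L0)  txn=∅  M[L0]=70
step 4: P1: store L1 := 58  ⟶  IM  (L1)  txn=BusRdX  M[L1]=90
step 5: P1: store L0 := 39  ⟶  IM  (L0)  txn=BusRdX  M[L0]=70
step 6: P1: store L2 := 72  ⟶  IM  (L2)  txn=BusRdX  M[L2]=20
step 7: P1: store L2 := 90  ⟶  IM  (L2)  txn=∅  M[L2]=20
step 8: P0: load  L3  ⟶  SI  (L3)  txn=BusRd  M[L3]=30
step 9: P1: store L5 := 58  ⟶  IM  (L5)  txn=BusRdX  M[L5]=20
step 10: P0: store L4 := 34  ⟶  MI  (L4)  txn=BusRdX  M[L4]=10
step 11: P1: load  L2  ⟶  IM  (L2)  txn=∅  M[L2]=20

bus = BusRd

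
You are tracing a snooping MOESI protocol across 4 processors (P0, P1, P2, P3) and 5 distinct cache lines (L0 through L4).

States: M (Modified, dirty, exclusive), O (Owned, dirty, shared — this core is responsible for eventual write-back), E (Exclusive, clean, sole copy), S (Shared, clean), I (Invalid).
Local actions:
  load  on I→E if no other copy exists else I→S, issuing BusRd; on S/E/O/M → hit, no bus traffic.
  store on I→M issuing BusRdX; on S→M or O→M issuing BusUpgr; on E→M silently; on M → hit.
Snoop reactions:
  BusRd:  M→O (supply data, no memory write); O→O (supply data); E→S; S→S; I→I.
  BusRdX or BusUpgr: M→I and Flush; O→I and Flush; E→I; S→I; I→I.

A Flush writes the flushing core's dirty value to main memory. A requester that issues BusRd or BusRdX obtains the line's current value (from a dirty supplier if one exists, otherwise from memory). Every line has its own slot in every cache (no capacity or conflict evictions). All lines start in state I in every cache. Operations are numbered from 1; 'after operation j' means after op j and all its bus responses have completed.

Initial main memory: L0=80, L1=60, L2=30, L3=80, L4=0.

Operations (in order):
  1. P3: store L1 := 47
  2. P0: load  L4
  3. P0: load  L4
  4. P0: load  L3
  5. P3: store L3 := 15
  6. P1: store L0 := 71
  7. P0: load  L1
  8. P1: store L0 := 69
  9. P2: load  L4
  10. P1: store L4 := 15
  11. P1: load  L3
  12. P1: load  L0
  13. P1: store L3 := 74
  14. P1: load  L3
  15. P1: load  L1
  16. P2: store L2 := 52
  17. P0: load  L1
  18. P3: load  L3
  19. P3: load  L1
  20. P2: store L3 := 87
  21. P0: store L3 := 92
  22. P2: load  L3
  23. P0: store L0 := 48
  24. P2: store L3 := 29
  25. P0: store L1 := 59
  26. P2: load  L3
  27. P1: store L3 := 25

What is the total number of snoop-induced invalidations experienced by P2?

  op1 P3: store L1 := 47 → I/I/I/M on L1; bus BusRdX; mem=60
  op2 P0: load  L4 → E/I/I/I on L4; bus BusRd; mem=0
  op3 P0: load  L4 → E/I/I/I on L4; bus (none); mem=0
  op4 P0: load  L3 → E/I/I/I on L3; bus BusRd; mem=80
  op5 P3: store L3 := 15 → I/I/I/M on L3; bus BusRdX; mem=80
  op6 P1: store L0 := 71 → I/M/I/I on L0; bus BusRdX; mem=80
  op7 P0: load  L1 → S/I/I/O on L1; bus BusRd; mem=60
  op8 P1: store L0 := 69 → I/M/I/I on L0; bus (none); mem=80
  op9 P2: load  L4 → S/I/S/I on L4; bus BusRd; mem=0
  op10 P1: store L4 := 15 → I/M/I/I on L4; bus BusRdX; mem=0
  op11 P1: load  L3 → I/S/I/O on L3; bus BusRd; mem=80
  op12 P1: load  L0 → I/M/I/I on L0; bus (none); mem=80
  op13 P1: store L3 := 74 → I/M/I/I on L3; bus BusUpgr Flush; mem=15
  op14 P1: load  L3 → I/M/I/I on L3; bus (none); mem=15
  op15 P1: load  L1 → S/S/I/O on L1; bus BusRd; mem=60
  op16 P2: store L2 := 52 → I/I/M/I on L2; bus BusRdX; mem=30
  op17 P0: load  L1 → S/S/I/O on L1; bus (none); mem=60
  op18 P3: load  L3 → I/O/I/S on L3; bus BusRd; mem=15
  op19 P3: load  L1 → S/S/I/O on L1; bus (none); mem=60
  op20 P2: store L3 := 87 → I/I/M/I on L3; bus BusRdX Flush; mem=74
  op21 P0: store L3 := 92 → M/I/I/I on L3; bus BusRdX Flush; mem=87
  op22 P2: load  L3 → O/I/S/I on L3; bus BusRd; mem=87
  op23 P0: store L0 := 48 → M/I/I/I on L0; bus BusRdX Flush; mem=69
  op24 P2: store L3 := 29 → I/I/M/I on L3; bus BusUpgr Flush; mem=92
  op25 P0: store L1 := 59 → M/I/I/I on L1; bus BusUpgr Flush; mem=47
  op26 P2: load  L3 → I/I/M/I on L3; bus (none); mem=92
  op27 P1: store L3 := 25 → I/M/I/I on L3; bus BusRdX Flush; mem=29

invalidations = 3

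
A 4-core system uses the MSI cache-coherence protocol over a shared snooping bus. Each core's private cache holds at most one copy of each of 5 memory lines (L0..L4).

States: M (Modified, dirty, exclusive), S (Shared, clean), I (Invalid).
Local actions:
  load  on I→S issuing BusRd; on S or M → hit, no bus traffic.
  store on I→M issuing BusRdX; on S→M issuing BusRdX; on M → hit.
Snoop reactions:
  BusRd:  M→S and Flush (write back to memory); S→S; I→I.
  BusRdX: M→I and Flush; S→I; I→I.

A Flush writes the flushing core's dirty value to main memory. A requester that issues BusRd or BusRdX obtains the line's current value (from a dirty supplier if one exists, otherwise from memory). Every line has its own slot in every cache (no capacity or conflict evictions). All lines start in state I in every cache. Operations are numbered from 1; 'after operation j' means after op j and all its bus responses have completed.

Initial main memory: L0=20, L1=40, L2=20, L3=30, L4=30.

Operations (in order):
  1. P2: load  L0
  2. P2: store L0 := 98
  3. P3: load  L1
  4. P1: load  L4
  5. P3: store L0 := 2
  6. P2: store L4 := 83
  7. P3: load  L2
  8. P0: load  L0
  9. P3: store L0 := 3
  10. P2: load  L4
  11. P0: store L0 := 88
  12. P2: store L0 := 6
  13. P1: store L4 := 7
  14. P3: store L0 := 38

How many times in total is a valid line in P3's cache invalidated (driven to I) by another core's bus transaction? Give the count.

invalidations = 1

1. P2: load  L0  bus=[BusRd]  L0: P0=I P1=I P2=S P3=I  mem[L0]=20
2. P2: store L0 := 98  bus=[BusRdX]  L0: P0=I P1=I P2=M P3=I  mem[L0]=20
3. P3: load  L1  bus=[BusRd]  L1: P0=I P1=I P2=I P3=S  mem[L1]=40
4. P1: load  L4  bus=[BusRd]  L4: P0=I P1=S P2=I P3=I  mem[L4]=30
5. P3: store L0 := 2  bus=[BusRdX,Flush]  L0: P0=I P1=I P2=I P3=M  mem[L0]=98
6. P2: store L4 := 83  bus=[BusRdX]  L4: P0=I P1=I P2=M P3=I  mem[L4]=30
7. P3: load  L2  bus=[BusRd]  L2: P0=I P1=I P2=I P3=S  mem[L2]=20
8. P0: load  L0  bus=[BusRd,Flush]  L0: P0=S P1=I P2=I P3=S  mem[L0]=2
9. P3: store L0 := 3  bus=[BusRdX]  L0: P0=I P1=I P2=I P3=M  mem[L0]=2
10. P2: load  L4  bus=[-]  L4: P0=I P1=I P2=M P3=I  mem[L4]=30
11. P0: store L0 := 88  bus=[BusRdX,Flush]  L0: P0=M P1=I P2=I P3=I  mem[L0]=3
12. P2: store L0 := 6  bus=[BusRdX,Flush]  L0: P0=I P1=I P2=M P3=I  mem[L0]=88
13. P1: store L4 := 7  bus=[BusRdX,Flush]  L4: P0=I P1=M P2=I P3=I  mem[L4]=83
14. P3: store L0 := 38  bus=[BusRdX,Flush]  L0: P0=I P1=I P2=I P3=M  mem[L0]=6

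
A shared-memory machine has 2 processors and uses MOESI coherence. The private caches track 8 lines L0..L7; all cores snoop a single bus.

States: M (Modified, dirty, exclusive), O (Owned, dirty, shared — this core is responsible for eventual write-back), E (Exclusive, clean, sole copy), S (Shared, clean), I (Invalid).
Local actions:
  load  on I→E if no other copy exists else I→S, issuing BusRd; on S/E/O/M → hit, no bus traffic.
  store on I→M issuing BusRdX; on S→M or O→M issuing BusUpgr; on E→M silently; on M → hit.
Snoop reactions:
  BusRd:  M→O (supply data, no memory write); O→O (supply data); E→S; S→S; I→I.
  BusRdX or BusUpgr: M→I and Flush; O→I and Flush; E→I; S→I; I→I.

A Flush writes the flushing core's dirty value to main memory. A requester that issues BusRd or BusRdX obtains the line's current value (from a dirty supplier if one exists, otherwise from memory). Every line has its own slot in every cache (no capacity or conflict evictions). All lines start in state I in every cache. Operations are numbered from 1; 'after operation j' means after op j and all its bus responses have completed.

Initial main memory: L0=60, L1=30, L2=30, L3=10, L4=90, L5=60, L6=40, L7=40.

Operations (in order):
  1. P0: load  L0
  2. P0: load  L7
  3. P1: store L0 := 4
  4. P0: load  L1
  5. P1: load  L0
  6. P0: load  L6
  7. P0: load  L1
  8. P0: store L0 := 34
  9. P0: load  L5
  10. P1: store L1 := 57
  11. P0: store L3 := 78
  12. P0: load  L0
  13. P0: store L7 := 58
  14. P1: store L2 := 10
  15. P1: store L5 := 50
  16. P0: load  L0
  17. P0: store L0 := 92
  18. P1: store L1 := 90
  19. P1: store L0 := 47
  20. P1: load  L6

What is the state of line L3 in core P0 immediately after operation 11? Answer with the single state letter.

state = M

step 1: P0: load  L0  ⟶  EI  (L0)  txn=BusRd  M[L0]=60
step 2: P0: load  L7  ⟶  EI  (L7)  txn=BusRd  M[L7]=40
step 3: P1: store L0 := 4  ⟶  IM  (L0)  txn=BusRdX  M[L0]=60
step 4: P0: load  L1  ⟶  EI  (L1)  txn=BusRd  M[L1]=30
step 5: P1: load  L0  ⟶  IM  (L0)  txn=∅  M[L0]=60
step 6: P0: load  L6  ⟶  EI  (L6)  txn=BusRd  M[L6]=40
step 7: P0: load  L1  ⟶  EI  (L1)  txn=∅  M[L1]=30
step 8: P0: store L0 := 34  ⟶  MI  (L0)  txn=BusRdX+Flush  M[L0]=4
step 9: P0: load  L5  ⟶  EI  (L5)  txn=BusRd  M[L5]=60
step 10: P1: store L1 := 57  ⟶  IM  (L1)  txn=BusRdX  M[L1]=30
step 11: P0: store L3 := 78  ⟶  MI  (L3)  txn=BusRdX  M[L3]=10
step 12: P0: load  L0  ⟶  MI  (L0)  txn=∅  M[L0]=4
step 13: P0: store L7 := 58  ⟶  MI  (L7)  txn=∅  M[L7]=40
step 14: P1: store L2 := 10  ⟶  IM  (L2)  txn=BusRdX  M[L2]=30
step 15: P1: store L5 := 50  ⟶  IM  (L5)  txn=BusRdX  M[L5]=60
step 16: P0: load  L0  ⟶  MI  (L0)  txn=∅  M[L0]=4
step 17: P0: store L0 := 92  ⟶  MI  (L0)  txn=∅  M[L0]=4
step 18: P1: store L1 := 90  ⟶  IM  (L1)  txn=∅  M[L1]=30
step 19: P1: store L0 := 47  ⟶  IM  (L0)  txn=BusRdX+Flush  M[L0]=92
step 20: P1: load  L6  ⟶  SS  (L6)  txn=BusRd  M[L6]=40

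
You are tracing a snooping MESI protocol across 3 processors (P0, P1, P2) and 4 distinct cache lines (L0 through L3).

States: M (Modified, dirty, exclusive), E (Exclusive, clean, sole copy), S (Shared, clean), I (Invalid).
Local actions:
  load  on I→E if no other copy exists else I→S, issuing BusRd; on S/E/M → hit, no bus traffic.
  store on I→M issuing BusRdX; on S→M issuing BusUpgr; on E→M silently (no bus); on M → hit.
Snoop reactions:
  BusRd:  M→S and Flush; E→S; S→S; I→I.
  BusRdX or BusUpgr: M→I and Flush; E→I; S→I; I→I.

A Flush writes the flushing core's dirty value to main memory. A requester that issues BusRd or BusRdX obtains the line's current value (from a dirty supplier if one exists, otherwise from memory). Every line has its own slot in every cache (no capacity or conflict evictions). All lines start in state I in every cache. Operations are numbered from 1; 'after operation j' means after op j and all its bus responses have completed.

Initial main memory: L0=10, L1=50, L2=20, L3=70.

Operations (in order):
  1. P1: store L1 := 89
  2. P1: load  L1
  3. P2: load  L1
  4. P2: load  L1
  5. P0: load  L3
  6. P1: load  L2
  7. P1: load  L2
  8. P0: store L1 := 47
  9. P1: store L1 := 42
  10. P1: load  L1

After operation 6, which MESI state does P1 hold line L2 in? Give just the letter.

state = E

step 1: P1: store L1 := 89  ⟶  IMI  (L1)  txn=BusRdX  M[L1]=50
step 2: P1: load  L1  ⟶  IMI  (L1)  txn=∅  M[L1]=50
step 3: P2: load  L1  ⟶  ISS  (L1)  txn=BusRd+Flush  M[L1]=89
step 4: P2: load  L1  ⟶  ISS  (L1)  txn=∅  M[L1]=89
step 5: P0: load  L3  ⟶  EII  (L3)  txn=BusRd  M[L3]=70
step 6: P1: load  L2  ⟶  IEI  (L2)  txn=BusRd  M[L2]=20
step 7: P1: load  L2  ⟶  IEI  (L2)  txn=∅  M[L2]=20
step 8: P0: store L1 := 47  ⟶  MII  (L1)  txn=BusRdX  M[L1]=89
step 9: P1: store L1 := 42  ⟶  IMI  (L1)  txn=BusRdX+Flush  M[L1]=47
step 10: P1: load  L1  ⟶  IMI  (L1)  txn=∅  M[L1]=47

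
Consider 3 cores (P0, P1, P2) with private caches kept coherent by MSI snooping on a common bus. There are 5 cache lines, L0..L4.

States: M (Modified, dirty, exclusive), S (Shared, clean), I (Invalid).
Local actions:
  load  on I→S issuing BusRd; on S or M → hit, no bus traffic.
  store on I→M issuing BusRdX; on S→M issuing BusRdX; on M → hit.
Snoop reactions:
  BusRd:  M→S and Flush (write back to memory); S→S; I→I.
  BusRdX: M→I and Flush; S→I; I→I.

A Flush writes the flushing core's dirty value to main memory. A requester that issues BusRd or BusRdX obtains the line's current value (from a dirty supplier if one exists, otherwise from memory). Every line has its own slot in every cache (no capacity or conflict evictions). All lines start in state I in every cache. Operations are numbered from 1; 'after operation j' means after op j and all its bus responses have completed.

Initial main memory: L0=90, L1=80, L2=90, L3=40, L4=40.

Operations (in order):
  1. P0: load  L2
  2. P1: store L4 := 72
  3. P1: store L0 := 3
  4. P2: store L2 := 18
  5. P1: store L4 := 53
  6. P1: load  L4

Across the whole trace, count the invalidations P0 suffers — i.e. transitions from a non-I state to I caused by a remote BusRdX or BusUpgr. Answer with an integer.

invalidations = 1

step 1: P0: load  L2  ⟶  SII  (L2)  txn=BusRd  M[L2]=90
step 2: P1: store L4 := 72  ⟶  IMI  (L4)  txn=BusRdX  M[L4]=40
step 3: P1: store L0 := 3  ⟶  IMI  (L0)  txn=BusRdX  M[L0]=90
step 4: P2: store L2 := 18  ⟶  IIM  (L2)  txn=BusRdX  M[L2]=90
step 5: P1: store L4 := 53  ⟶  IMI  (L4)  txn=∅  M[L4]=40
step 6: P1: load  L4  ⟶  IMI  (L4)  txn=∅  M[L4]=40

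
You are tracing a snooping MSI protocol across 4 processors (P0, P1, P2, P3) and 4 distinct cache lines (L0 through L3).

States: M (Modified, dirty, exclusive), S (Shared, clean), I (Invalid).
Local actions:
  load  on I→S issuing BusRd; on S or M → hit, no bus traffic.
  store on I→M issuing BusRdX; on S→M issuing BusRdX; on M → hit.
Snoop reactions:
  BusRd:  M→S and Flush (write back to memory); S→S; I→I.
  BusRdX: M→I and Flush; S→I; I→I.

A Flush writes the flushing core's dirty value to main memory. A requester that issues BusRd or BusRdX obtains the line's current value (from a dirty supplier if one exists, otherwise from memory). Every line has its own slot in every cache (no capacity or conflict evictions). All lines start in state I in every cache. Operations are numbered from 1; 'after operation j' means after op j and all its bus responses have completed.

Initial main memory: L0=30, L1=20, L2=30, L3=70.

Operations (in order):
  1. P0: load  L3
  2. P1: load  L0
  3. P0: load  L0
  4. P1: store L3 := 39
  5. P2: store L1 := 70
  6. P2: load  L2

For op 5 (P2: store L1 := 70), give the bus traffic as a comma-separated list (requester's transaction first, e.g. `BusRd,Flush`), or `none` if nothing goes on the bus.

bus = BusRdX

[1] P0: load  L3 | P0:S(70), P1:I, P2:I, P3:I | bus: BusRd
[2] P1: load  L0 | P0:I, P1:S(30), P2:I, P3:I | bus: BusRd
[3] P0: load  L0 | P0:S(30), P1:S(30), P2:I, P3:I | bus: BusRd
[4] P1: store L3 := 39 | P0:I, P1:M(39), P2:I, P3:I | bus: BusRdX
[5] P2: store L1 := 70 | P0:I, P1:I, P2:M(70), P3:I | bus: BusRdX
[6] P2: load  L2 | P0:I, P1:I, P2:S(30), P3:I | bus: BusRd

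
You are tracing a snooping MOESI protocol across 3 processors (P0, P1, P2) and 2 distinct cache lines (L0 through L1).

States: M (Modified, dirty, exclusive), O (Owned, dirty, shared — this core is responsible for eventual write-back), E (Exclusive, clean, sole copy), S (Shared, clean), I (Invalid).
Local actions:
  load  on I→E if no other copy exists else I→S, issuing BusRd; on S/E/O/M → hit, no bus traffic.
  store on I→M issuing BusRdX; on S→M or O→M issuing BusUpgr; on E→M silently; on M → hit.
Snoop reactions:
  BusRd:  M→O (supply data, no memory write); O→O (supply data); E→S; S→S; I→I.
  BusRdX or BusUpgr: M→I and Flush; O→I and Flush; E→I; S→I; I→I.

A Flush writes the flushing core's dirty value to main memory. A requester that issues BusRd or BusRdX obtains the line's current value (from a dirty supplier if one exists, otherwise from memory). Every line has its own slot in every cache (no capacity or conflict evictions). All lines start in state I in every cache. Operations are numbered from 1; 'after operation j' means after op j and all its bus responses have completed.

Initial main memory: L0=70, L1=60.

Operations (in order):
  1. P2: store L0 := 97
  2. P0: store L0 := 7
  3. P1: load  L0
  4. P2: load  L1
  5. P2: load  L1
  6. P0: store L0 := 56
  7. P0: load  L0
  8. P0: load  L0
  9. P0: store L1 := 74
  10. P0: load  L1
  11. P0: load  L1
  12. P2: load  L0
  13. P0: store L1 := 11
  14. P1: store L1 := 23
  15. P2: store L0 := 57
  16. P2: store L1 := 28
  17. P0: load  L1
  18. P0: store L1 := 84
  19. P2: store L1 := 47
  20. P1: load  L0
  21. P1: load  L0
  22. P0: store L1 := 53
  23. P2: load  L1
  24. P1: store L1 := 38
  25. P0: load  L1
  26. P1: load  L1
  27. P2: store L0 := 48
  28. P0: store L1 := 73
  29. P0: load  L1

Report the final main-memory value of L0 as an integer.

memory[L0] = 56

[1] P2: store L0 := 97 | P0:I, P1:I, P2:M(97) | bus: BusRdX
[2] P0: store L0 := 7 | P0:M(7), P1:I, P2:I | bus: BusRdX,Flush
[3] P1: load  L0 | P0:O(7), P1:S(7), P2:I | bus: BusRd
[4] P2: load  L1 | P0:I, P1:I, P2:E(60) | bus: BusRd
[5] P2: load  L1 | P0:I, P1:I, P2:E(60) | bus: none
[6] P0: store L0 := 56 | P0:M(56), P1:I, P2:I | bus: BusUpgr
[7] P0: load  L0 | P0:M(56), P1:I, P2:I | bus: none
[8] P0: load  L0 | P0:M(56), P1:I, P2:I | bus: none
[9] P0: store L1 := 74 | P0:M(74), P1:I, P2:I | bus: BusRdX
[10] P0: load  L1 | P0:M(74), P1:I, P2:I | bus: none
[11] P0: load  L1 | P0:M(74), P1:I, P2:I | bus: none
[12] P2: load  L0 | P0:O(56), P1:I, P2:S(56) | bus: BusRd
[13] P0: store L1 := 11 | P0:M(11), P1:I, P2:I | bus: none
[14] P1: store L1 := 23 | P0:I, P1:M(23), P2:I | bus: BusRdX,Flush
[15] P2: store L0 := 57 | P0:I, P1:I, P2:M(57) | bus: BusUpgr,Flush
[16] P2: store L1 := 28 | P0:I, P1:I, P2:M(28) | bus: BusRdX,Flush
[17] P0: load  L1 | P0:S(28), P1:I, P2:O(28) | bus: BusRd
[18] P0: store L1 := 84 | P0:M(84), P1:I, P2:I | bus: BusUpgr,Flush
[19] P2: store L1 := 47 | P0:I, P1:I, P2:M(47) | bus: BusRdX,Flush
[20] P1: load  L0 | P0:I, P1:S(57), P2:O(57) | bus: BusRd
[21] P1: load  L0 | P0:I, P1:S(57), P2:O(57) | bus: none
[22] P0: store L1 := 53 | P0:M(53), P1:I, P2:I | bus: BusRdX,Flush
[23] P2: load  L1 | P0:O(53), P1:I, P2:S(53) | bus: BusRd
[24] P1: store L1 := 38 | P0:I, P1:M(38), P2:I | bus: BusRdX,Flush
[25] P0: load  L1 | P0:S(38), P1:O(38), P2:I | bus: BusRd
[26] P1: load  L1 | P0:S(38), P1:O(38), P2:I | bus: none
[27] P2: store L0 := 48 | P0:I, P1:I, P2:M(48) | bus: BusUpgr
[28] P0: store L1 := 73 | P0:M(73), P1:I, P2:I | bus: BusUpgr,Flush
[29] P0: load  L1 | P0:M(73), P1:I, P2:I | bus: none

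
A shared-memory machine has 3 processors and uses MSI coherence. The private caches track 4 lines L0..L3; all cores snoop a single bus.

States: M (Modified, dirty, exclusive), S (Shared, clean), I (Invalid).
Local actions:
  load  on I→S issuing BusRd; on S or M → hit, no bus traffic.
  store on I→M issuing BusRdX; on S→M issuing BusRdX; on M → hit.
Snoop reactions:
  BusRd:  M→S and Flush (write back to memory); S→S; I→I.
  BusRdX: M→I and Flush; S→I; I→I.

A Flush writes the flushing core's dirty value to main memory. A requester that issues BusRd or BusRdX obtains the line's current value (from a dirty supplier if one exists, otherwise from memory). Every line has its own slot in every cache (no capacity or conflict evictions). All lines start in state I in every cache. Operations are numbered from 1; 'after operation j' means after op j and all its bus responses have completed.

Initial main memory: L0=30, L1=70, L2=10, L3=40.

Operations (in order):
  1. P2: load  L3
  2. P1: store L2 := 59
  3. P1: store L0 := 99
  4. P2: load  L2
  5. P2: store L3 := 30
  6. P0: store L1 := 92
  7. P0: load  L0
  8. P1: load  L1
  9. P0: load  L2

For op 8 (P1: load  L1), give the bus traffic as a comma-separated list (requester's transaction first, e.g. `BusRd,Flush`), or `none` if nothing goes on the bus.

  op1 P2: load  L3 → I/I/S on L3; bus BusRd; mem=40
  op2 P1: store L2 := 59 → I/M/I on L2; bus BusRdX; mem=10
  op3 P1: store L0 := 99 → I/M/I on L0; bus BusRdX; mem=30
  op4 P2: load  L2 → I/S/S on L2; bus BusRd Flush; mem=59
  op5 P2: store L3 := 30 → I/I/M on L3; bus BusRdX; mem=40
  op6 P0: store L1 := 92 → M/I/I on L1; bus BusRdX; mem=70
  op7 P0: load  L0 → S/S/I on L0; bus BusRd Flush; mem=99
  op8 P1: load  L1 → S/S/I on L1; bus BusRd Flush; mem=92
  op9 P0: load  L2 → S/S/S on L2; bus BusRd; mem=59

bus = BusRd,Flush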